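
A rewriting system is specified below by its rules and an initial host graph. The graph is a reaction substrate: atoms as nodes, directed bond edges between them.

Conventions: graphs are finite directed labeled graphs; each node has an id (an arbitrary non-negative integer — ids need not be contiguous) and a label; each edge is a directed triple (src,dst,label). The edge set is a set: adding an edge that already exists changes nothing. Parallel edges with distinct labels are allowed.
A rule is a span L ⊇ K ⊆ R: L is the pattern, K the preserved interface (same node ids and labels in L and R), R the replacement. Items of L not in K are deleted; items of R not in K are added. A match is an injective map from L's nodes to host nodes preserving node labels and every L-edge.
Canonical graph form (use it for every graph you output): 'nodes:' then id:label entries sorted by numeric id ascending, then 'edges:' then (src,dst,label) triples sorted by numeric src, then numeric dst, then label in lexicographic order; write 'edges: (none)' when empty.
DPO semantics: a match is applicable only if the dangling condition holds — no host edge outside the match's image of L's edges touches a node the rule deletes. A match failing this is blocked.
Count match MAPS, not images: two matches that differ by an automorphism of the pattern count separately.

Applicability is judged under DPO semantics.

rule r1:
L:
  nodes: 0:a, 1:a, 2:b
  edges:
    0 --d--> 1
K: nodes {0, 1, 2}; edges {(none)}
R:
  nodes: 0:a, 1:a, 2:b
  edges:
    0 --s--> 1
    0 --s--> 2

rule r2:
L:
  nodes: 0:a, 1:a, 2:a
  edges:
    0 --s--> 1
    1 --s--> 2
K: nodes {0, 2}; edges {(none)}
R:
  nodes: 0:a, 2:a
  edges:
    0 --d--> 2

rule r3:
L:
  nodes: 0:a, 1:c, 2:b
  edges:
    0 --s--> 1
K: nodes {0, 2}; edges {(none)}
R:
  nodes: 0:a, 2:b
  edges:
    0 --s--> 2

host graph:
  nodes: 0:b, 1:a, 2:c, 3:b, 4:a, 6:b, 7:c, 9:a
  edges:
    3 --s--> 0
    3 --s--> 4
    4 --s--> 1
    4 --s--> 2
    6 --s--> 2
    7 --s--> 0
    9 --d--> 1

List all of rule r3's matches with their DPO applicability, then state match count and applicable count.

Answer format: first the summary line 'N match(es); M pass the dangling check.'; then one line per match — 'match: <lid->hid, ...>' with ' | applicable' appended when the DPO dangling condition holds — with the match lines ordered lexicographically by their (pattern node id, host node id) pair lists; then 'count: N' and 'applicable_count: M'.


3 match(es); 0 pass the dangling check.
match: 0->4, 1->2, 2->0
match: 0->4, 1->2, 2->3
match: 0->4, 1->2, 2->6
count: 3
applicable_count: 0


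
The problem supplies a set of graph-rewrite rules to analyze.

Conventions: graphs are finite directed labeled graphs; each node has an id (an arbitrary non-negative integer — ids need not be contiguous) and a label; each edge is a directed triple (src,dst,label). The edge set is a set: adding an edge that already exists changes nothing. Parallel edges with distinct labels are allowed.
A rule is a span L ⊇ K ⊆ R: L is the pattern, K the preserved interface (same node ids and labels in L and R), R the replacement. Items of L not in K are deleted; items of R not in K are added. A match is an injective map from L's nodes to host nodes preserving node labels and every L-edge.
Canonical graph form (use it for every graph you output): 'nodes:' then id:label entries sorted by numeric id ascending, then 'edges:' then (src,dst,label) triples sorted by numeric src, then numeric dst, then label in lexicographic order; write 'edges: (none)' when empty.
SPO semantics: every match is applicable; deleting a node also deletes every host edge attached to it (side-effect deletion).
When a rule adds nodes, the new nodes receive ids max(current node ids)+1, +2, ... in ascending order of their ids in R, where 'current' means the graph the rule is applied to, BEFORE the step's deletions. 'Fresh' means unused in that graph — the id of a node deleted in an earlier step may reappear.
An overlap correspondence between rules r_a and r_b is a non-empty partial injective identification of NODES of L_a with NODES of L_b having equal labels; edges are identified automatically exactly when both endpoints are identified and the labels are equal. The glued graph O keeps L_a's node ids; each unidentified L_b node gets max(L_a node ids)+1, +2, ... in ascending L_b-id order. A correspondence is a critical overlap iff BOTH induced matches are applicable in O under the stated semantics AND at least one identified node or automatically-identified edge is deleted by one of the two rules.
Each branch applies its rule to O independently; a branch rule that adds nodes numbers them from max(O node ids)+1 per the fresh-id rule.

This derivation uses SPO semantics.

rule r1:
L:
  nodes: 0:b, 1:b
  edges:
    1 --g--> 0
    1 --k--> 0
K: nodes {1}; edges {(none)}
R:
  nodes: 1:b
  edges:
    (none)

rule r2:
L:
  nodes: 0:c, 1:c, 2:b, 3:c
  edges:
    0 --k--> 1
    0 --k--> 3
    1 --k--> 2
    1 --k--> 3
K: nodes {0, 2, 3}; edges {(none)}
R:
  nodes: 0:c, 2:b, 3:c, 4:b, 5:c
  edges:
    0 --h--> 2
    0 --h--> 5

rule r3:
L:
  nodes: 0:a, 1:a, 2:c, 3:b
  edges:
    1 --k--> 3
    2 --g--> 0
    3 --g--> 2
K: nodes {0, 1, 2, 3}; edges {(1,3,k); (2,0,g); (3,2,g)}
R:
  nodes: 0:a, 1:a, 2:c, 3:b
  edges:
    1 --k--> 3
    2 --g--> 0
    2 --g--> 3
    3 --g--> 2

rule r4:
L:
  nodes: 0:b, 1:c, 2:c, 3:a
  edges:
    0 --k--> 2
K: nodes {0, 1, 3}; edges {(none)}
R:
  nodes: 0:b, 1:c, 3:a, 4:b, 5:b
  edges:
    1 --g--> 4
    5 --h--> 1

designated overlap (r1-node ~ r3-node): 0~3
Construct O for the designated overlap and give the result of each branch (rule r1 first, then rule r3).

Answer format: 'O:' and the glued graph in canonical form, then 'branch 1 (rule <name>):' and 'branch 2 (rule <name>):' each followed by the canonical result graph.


O:
nodes: 0:b, 1:b, 2:a, 3:a, 4:c
edges: (0,4,g); (1,0,g); (1,0,k); (3,0,k); (4,2,g)
branch 1 (rule r1):
nodes: 1:b, 2:a, 3:a, 4:c
edges: (4,2,g)
branch 2 (rule r3):
nodes: 0:b, 1:b, 2:a, 3:a, 4:c
edges: (0,4,g); (1,0,g); (1,0,k); (3,0,k); (4,0,g); (4,2,g)


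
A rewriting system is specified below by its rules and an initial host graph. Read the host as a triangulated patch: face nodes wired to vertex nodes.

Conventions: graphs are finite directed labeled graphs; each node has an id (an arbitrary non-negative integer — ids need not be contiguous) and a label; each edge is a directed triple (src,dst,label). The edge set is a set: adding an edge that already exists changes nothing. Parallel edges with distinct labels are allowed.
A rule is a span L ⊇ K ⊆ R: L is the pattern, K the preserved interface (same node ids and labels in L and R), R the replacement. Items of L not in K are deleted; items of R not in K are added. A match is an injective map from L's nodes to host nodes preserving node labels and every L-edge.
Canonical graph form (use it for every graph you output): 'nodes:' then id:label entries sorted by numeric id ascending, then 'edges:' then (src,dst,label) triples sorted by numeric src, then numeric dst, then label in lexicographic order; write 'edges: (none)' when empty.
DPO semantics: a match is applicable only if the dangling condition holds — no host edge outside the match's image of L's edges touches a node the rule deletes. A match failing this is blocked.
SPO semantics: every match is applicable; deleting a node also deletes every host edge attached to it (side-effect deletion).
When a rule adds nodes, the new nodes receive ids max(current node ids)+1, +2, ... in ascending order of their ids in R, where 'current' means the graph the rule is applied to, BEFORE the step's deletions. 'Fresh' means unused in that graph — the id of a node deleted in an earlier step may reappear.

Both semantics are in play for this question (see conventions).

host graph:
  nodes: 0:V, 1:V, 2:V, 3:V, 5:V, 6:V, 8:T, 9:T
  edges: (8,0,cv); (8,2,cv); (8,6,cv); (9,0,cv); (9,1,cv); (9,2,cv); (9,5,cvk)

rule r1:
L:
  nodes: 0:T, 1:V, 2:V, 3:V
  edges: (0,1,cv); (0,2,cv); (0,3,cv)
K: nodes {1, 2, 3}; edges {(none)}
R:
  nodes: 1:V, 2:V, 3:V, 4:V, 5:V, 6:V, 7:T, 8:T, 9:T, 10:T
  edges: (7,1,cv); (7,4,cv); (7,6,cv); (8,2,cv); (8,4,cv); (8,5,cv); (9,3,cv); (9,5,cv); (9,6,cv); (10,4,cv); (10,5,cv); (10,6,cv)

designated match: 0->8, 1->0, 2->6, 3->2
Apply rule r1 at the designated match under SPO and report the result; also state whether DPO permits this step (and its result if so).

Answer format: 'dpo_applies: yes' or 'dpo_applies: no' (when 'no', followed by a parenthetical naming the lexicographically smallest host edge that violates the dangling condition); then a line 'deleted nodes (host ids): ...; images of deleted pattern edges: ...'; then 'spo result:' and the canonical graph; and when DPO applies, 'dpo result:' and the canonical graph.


dpo_applies: yes
deleted nodes (host ids): 8; images of deleted pattern edges: (8,0,cv); (8,2,cv); (8,6,cv)
spo result:
nodes: 0:V, 1:V, 2:V, 3:V, 5:V, 6:V, 9:T, 10:V, 11:V, 12:V, 13:T, 14:T, 15:T, 16:T
edges: (9,0,cv); (9,1,cv); (9,2,cv); (9,5,cvk); (13,0,cv); (13,10,cv); (13,12,cv); (14,6,cv); (14,10,cv); (14,11,cv); (15,2,cv); (15,11,cv); (15,12,cv); (16,10,cv); (16,11,cv); (16,12,cv)
dpo result:
nodes: 0:V, 1:V, 2:V, 3:V, 5:V, 6:V, 9:T, 10:V, 11:V, 12:V, 13:T, 14:T, 15:T, 16:T
edges: (9,0,cv); (9,1,cv); (9,2,cv); (9,5,cvk); (13,0,cv); (13,10,cv); (13,12,cv); (14,6,cv); (14,10,cv); (14,11,cv); (15,2,cv); (15,11,cv); (15,12,cv); (16,10,cv); (16,11,cv); (16,12,cv)


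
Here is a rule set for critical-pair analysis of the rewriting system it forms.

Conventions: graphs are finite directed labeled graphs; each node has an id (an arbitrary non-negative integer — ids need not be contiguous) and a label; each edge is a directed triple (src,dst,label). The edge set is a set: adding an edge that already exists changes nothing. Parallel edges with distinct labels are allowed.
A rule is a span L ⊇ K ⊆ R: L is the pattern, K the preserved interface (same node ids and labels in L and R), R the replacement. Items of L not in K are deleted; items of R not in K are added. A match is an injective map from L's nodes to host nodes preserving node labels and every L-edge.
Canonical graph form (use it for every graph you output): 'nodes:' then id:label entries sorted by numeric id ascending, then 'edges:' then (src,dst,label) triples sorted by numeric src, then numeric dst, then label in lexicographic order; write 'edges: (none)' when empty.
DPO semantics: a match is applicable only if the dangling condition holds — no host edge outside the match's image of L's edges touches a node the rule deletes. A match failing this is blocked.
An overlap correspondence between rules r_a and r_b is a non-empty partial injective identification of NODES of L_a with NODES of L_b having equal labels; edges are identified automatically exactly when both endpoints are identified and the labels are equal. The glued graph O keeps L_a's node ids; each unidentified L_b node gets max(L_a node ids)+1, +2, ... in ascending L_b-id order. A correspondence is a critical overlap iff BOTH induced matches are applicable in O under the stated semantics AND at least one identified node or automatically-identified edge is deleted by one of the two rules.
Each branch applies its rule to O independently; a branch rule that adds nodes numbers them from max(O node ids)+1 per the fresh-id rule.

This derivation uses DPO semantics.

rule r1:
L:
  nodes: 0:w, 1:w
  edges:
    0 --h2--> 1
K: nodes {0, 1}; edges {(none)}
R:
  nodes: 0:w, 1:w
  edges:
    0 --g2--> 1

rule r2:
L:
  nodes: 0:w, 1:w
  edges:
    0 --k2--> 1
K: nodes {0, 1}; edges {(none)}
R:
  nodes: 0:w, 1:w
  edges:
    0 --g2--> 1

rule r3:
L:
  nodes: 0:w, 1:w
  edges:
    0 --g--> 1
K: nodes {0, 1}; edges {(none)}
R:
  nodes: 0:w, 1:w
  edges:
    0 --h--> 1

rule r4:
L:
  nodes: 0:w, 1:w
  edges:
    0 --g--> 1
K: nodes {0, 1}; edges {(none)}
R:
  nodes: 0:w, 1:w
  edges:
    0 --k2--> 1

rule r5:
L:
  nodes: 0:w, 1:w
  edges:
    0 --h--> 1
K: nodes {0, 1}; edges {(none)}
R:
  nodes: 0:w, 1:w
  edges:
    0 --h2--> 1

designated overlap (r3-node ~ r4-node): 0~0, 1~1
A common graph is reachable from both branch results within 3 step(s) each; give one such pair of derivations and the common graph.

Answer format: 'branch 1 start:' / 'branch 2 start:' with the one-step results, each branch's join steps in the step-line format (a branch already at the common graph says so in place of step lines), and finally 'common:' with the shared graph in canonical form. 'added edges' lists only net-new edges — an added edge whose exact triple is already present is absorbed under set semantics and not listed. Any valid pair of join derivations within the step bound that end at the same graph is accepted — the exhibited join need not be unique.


branch 1 start:
nodes: 0:w, 1:w
edges: (0,1,h)
branch 2 start:
nodes: 0:w, 1:w
edges: (0,1,k2)
branch 1 step 1: rule r5; match: 0->0, 1->1; deleted nodes (none); deleted edges (0,1,h); added nodes (none); added edges (0,1,h2); result: nodes: 0:w, 1:w edges: (0,1,h2)
branch 1 step 2: rule r1; match: 0->0, 1->1; deleted nodes (none); deleted edges (0,1,h2); added nodes (none); added edges (0,1,g2); result: nodes: 0:w, 1:w edges: (0,1,g2)
branch 2 step 1: rule r2; match: 0->0, 1->1; deleted nodes (none); deleted edges (0,1,k2); added nodes (none); added edges (0,1,g2); result: nodes: 0:w, 1:w edges: (0,1,g2)
common:
nodes: 0:w, 1:w
edges: (0,1,g2)


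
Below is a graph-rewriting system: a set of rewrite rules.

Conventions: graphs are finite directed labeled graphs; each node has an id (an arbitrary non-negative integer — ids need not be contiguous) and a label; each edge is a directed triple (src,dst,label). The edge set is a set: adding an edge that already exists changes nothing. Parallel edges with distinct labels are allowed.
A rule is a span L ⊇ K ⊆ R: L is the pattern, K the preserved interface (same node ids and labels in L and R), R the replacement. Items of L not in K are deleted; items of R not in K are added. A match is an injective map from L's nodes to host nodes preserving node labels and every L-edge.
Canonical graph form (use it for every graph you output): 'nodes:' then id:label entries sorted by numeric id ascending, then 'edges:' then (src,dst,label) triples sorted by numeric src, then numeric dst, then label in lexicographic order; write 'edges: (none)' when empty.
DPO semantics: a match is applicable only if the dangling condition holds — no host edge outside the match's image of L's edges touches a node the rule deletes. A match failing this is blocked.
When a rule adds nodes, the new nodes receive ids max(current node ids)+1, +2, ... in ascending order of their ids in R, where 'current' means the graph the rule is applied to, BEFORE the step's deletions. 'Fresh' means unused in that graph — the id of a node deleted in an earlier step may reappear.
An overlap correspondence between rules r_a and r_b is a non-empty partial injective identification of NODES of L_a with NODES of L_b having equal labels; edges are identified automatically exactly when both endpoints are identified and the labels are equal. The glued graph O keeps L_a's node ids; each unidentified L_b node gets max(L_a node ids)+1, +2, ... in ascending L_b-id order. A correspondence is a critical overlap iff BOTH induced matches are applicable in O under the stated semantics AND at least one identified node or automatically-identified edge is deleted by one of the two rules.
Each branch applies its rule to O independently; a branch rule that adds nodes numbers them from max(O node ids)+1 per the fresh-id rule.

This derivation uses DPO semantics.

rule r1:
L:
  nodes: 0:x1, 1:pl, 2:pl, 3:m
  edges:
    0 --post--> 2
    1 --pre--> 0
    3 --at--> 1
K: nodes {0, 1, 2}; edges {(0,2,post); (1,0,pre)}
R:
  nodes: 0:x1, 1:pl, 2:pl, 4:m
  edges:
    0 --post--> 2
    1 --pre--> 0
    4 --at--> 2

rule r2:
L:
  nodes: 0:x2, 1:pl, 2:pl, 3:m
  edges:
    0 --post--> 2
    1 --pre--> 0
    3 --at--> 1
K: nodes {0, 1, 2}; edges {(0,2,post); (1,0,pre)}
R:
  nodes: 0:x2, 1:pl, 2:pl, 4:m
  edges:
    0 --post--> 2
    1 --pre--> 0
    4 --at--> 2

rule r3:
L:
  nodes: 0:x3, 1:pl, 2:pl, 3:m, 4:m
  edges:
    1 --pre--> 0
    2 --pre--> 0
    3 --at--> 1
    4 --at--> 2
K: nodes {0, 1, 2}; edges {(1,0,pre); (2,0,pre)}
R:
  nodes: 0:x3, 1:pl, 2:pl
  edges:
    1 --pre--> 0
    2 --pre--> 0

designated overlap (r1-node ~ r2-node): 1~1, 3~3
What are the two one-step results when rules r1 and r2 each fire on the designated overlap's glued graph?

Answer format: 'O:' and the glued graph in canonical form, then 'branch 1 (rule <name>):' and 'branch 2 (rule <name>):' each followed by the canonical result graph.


O:
nodes: 0:x1, 1:pl, 2:pl, 3:m, 4:x2, 5:pl
edges: (0,2,post); (1,0,pre); (1,4,pre); (3,1,at); (4,5,post)
branch 1 (rule r1):
nodes: 0:x1, 1:pl, 2:pl, 4:x2, 5:pl, 6:m
edges: (0,2,post); (1,0,pre); (1,4,pre); (4,5,post); (6,2,at)
branch 2 (rule r2):
nodes: 0:x1, 1:pl, 2:pl, 4:x2, 5:pl, 6:m
edges: (0,2,post); (1,0,pre); (1,4,pre); (4,5,post); (6,5,at)


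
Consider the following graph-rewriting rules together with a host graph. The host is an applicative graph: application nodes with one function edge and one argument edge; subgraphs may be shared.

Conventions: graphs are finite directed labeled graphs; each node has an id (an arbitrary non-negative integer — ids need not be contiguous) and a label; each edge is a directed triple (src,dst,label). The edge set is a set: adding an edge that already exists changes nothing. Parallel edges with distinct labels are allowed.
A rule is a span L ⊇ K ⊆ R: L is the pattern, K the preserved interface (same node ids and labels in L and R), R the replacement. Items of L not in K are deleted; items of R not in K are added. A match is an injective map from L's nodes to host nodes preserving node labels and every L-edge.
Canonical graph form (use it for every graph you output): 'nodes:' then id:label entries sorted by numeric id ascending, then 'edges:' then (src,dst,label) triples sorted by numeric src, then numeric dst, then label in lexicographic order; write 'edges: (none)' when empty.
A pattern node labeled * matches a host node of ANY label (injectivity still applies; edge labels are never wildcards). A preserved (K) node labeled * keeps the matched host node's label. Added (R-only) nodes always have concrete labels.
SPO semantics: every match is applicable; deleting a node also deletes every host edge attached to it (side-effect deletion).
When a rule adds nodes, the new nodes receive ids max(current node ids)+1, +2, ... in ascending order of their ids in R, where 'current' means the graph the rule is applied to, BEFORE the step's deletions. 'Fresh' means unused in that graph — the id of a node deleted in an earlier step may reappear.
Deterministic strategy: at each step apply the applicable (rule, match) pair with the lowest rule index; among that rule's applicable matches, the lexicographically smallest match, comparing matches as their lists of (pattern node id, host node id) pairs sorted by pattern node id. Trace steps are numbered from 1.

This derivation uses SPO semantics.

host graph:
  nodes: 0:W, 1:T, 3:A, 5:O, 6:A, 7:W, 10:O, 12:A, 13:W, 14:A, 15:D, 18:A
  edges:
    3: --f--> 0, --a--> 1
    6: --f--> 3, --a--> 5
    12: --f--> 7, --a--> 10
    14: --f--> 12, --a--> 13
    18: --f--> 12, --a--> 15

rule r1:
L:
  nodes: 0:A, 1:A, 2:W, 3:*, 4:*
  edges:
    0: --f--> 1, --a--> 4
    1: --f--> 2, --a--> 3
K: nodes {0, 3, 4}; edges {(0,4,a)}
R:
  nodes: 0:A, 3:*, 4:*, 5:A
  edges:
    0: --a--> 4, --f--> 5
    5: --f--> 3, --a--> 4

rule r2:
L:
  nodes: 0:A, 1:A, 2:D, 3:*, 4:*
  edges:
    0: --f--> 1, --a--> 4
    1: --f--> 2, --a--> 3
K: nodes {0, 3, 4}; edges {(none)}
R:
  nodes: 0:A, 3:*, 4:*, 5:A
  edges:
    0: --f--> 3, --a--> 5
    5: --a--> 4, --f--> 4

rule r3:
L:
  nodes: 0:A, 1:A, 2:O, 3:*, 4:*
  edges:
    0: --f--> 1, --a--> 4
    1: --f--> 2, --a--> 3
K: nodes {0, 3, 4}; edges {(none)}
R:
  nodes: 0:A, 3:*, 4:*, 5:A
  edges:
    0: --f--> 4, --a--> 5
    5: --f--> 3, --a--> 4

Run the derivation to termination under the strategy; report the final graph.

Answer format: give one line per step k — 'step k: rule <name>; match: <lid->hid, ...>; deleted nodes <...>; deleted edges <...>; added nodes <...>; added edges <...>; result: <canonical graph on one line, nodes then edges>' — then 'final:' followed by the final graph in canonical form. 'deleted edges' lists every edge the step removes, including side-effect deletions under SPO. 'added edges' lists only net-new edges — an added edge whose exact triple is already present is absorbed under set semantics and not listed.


step 1: rule r1; match: 0->6, 1->3, 2->0, 3->1, 4->5; deleted nodes 0, 3; deleted edges (3,0,f); (3,1,a); (6,3,f); added nodes 19; added edges (6,19,f); (19,1,f); (19,5,a); result: nodes: 1:T, 5:O, 6:A, 7:W, 10:O, 12:A, 13:W, 14:A, 15:D, 18:A, 19:A edges: (6,5,a); (6,19,f); (12,7,f); (12,10,a); (14,12,f); (14,13,a); (18,12,f); (18,15,a); (19,1,f); (19,5,a)
step 2: rule r1; match: 0->14, 1->12, 2->7, 3->10, 4->13; deleted nodes 7, 12; deleted edges (12,7,f); (12,10,a); (14,12,f); (18,12,f); added nodes 20; added edges (14,20,f); (20,10,f); (20,13,a); result: nodes: 1:T, 5:O, 6:A, 10:O, 13:W, 14:A, 15:D, 18:A, 19:A, 20:A edges: (6,5,a); (6,19,f); (14,13,a); (14,20,f); (18,15,a); (19,1,f); (19,5,a); (20,10,f); (20,13,a)
final:
nodes: 1:T, 5:O, 6:A, 10:O, 13:W, 14:A, 15:D, 18:A, 19:A, 20:A
edges: (6,5,a); (6,19,f); (14,13,a); (14,20,f); (18,15,a); (19,1,f); (19,5,a); (20,10,f); (20,13,a)


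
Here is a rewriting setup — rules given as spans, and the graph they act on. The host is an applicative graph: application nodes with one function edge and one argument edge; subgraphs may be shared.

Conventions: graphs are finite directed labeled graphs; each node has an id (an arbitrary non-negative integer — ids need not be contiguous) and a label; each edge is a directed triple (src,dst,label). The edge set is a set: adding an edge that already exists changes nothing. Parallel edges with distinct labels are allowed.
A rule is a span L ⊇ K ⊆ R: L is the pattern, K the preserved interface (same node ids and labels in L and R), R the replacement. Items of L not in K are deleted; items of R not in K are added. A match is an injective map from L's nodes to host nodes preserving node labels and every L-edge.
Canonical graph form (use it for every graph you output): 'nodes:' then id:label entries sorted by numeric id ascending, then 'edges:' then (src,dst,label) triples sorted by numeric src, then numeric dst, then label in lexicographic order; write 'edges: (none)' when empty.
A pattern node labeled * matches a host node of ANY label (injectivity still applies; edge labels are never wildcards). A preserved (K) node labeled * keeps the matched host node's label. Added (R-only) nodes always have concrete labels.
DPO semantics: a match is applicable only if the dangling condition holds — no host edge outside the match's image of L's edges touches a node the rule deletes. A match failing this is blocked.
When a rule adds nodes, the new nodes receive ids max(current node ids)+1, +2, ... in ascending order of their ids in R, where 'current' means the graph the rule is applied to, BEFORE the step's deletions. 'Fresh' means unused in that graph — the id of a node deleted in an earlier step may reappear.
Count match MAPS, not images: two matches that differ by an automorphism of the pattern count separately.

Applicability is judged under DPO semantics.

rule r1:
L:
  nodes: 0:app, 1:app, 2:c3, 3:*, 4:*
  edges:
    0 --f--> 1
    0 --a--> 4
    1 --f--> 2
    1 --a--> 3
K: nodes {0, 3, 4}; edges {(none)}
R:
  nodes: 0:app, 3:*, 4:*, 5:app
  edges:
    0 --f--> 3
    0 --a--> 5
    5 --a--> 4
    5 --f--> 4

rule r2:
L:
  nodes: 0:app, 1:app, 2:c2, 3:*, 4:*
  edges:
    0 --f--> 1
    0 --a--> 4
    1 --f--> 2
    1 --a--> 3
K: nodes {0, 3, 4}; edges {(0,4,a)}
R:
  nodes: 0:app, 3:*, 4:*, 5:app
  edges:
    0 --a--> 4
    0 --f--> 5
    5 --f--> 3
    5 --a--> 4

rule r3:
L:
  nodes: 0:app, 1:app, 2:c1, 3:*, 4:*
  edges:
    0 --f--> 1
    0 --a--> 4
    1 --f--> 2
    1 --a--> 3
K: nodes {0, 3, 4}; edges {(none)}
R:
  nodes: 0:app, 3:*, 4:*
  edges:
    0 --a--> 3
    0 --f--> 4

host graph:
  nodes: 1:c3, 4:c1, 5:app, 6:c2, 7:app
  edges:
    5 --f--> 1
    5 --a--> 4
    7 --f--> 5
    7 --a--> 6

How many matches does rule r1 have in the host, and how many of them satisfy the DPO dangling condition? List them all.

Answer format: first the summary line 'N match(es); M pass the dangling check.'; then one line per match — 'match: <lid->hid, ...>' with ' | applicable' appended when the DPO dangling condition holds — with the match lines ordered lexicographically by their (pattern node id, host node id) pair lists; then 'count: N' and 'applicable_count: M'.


1 match(es); 1 pass the dangling check.
match: 0->7, 1->5, 2->1, 3->4, 4->6 | applicable
count: 1
applicable_count: 1


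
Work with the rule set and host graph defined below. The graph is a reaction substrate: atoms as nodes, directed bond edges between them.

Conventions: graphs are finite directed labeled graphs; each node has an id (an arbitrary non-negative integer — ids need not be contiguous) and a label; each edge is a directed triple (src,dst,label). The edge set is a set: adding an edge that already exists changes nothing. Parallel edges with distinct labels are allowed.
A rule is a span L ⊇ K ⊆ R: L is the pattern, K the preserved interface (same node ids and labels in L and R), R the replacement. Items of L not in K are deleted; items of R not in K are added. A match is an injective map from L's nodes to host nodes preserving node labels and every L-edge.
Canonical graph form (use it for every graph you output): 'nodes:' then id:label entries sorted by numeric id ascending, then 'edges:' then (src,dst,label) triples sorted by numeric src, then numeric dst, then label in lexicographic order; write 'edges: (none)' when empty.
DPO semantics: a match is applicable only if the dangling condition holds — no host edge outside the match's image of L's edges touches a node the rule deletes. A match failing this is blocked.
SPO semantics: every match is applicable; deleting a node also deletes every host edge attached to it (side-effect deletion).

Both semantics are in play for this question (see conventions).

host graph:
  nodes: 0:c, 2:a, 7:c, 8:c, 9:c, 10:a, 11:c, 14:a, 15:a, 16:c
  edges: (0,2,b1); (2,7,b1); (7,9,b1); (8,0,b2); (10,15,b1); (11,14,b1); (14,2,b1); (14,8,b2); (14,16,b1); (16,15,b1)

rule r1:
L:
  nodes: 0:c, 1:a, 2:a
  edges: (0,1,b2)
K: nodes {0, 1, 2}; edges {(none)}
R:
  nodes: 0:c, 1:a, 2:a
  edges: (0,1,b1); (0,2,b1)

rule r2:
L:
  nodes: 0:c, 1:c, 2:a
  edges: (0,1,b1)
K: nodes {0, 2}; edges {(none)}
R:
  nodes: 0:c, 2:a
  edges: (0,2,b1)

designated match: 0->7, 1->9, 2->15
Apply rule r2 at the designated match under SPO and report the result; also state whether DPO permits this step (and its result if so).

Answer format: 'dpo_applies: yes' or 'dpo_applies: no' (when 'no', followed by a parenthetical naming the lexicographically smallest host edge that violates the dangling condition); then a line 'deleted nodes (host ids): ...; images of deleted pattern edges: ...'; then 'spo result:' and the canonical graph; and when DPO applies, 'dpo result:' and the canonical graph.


dpo_applies: yes
deleted nodes (host ids): 9; images of deleted pattern edges: (7,9,b1)
spo result:
nodes: 0:c, 2:a, 7:c, 8:c, 10:a, 11:c, 14:a, 15:a, 16:c
edges: (0,2,b1); (2,7,b1); (7,15,b1); (8,0,b2); (10,15,b1); (11,14,b1); (14,2,b1); (14,8,b2); (14,16,b1); (16,15,b1)
dpo result:
nodes: 0:c, 2:a, 7:c, 8:c, 10:a, 11:c, 14:a, 15:a, 16:c
edges: (0,2,b1); (2,7,b1); (7,15,b1); (8,0,b2); (10,15,b1); (11,14,b1); (14,2,b1); (14,8,b2); (14,16,b1); (16,15,b1)


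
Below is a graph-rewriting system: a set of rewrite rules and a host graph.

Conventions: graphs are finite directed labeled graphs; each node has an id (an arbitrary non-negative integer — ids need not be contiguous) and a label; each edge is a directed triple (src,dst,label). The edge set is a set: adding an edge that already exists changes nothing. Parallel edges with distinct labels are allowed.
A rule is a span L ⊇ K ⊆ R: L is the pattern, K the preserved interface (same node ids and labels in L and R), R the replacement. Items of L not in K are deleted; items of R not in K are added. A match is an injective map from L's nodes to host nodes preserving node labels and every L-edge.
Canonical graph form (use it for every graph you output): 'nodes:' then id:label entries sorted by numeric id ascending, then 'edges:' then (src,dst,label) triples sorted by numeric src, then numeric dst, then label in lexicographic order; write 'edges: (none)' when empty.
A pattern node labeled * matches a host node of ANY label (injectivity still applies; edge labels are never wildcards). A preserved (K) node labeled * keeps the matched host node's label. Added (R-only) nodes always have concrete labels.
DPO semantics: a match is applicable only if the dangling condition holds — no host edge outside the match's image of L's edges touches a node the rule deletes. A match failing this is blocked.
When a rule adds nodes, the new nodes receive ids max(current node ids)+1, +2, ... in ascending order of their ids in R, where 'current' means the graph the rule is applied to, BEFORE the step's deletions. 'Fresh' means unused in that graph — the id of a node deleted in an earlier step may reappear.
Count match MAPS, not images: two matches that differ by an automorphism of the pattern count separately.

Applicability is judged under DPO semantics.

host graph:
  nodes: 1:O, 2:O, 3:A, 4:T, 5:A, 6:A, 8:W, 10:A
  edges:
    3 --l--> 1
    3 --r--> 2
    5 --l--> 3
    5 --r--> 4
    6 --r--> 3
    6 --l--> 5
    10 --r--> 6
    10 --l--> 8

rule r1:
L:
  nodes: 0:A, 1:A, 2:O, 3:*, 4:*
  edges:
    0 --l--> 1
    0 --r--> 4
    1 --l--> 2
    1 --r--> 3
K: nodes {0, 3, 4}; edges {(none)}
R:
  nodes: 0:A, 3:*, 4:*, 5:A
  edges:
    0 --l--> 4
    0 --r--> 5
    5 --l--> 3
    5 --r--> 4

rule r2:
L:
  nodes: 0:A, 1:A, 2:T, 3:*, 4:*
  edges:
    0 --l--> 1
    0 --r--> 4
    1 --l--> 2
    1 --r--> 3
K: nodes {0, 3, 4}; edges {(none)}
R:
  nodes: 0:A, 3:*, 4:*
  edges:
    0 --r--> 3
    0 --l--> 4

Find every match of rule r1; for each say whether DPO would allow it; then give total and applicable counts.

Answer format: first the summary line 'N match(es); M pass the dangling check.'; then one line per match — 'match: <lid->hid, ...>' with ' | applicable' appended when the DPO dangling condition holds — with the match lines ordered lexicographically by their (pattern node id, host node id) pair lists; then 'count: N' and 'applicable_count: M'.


1 match(es); 0 pass the dangling check.
match: 0->5, 1->3, 2->1, 3->2, 4->4
count: 1
applicable_count: 0


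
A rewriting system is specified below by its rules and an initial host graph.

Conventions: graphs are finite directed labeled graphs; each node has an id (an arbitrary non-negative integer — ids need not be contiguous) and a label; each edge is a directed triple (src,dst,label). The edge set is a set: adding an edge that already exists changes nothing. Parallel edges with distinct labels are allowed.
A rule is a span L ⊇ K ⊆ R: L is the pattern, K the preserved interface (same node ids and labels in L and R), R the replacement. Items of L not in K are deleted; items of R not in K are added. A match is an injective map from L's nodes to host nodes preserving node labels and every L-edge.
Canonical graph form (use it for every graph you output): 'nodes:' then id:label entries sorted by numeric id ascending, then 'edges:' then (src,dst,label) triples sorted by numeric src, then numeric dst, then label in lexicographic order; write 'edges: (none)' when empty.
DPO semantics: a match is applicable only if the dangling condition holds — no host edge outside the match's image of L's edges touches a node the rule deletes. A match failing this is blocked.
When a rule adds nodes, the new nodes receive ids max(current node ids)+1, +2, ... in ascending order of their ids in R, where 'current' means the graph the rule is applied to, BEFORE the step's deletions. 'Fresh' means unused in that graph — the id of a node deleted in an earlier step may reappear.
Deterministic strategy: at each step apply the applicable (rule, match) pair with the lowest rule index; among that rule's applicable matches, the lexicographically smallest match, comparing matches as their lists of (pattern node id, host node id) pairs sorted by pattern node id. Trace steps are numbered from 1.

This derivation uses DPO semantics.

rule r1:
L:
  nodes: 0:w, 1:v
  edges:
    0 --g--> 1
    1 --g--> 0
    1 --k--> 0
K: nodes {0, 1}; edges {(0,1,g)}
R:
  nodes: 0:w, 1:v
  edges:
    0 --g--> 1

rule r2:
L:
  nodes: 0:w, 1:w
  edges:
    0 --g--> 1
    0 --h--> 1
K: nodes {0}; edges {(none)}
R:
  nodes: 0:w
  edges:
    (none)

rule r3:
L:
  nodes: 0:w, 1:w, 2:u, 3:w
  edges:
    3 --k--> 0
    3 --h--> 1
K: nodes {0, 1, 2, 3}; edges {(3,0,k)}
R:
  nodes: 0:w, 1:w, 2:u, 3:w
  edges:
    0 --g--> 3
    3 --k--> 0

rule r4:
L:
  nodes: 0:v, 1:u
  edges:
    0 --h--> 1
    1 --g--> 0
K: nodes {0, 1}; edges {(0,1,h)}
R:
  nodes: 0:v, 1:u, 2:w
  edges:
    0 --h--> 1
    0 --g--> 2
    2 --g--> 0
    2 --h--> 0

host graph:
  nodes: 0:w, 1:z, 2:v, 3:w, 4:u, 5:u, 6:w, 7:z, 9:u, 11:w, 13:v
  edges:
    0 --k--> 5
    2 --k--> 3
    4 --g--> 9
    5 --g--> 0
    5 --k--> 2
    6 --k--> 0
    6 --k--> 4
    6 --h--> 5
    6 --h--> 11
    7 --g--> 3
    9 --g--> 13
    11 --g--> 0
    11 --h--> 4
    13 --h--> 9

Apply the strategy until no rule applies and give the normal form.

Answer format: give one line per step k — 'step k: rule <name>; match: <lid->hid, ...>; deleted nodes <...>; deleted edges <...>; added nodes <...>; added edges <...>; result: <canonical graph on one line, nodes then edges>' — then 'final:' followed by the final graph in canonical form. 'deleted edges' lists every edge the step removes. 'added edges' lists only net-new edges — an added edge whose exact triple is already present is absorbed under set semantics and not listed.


step 1: rule r3; match: 0->0, 1->11, 2->4, 3->6; deleted nodes (none); deleted edges (6,11,h); added nodes (none); added edges (0,6,g); result: nodes: 0:w, 1:z, 2:v, 3:w, 4:u, 5:u, 6:w, 7:z, 9:u, 11:w, 13:v edges: (0,5,k); (0,6,g); (2,3,k); (4,9,g); (5,0,g); (5,2,k); (6,0,k); (6,4,k); (6,5,h); (7,3,g); (9,13,g); (11,0,g); (11,4,h); (13,9,h)
step 2: rule r4; match: 0->13, 1->9; deleted nodes (none); deleted edges (9,13,g); added nodes 14; added edges (13,14,g); (14,13,g); (14,13,h); result: nodes: 0:w, 1:z, 2:v, 3:w, 4:u, 5:u, 6:w, 7:z, 9:u, 11:w, 13:v, 14:w edges: (0,5,k); (0,6,g); (2,3,k); (4,9,g); (5,0,g); (5,2,k); (6,0,k); (6,4,k); (6,5,h); (7,3,g); (11,0,g); (11,4,h); (13,9,h); (13,14,g); (14,13,g); (14,13,h)
final:
nodes: 0:w, 1:z, 2:v, 3:w, 4:u, 5:u, 6:w, 7:z, 9:u, 11:w, 13:v, 14:w
edges: (0,5,k); (0,6,g); (2,3,k); (4,9,g); (5,0,g); (5,2,k); (6,0,k); (6,4,k); (6,5,h); (7,3,g); (11,0,g); (11,4,h); (13,9,h); (13,14,g); (14,13,g); (14,13,h)


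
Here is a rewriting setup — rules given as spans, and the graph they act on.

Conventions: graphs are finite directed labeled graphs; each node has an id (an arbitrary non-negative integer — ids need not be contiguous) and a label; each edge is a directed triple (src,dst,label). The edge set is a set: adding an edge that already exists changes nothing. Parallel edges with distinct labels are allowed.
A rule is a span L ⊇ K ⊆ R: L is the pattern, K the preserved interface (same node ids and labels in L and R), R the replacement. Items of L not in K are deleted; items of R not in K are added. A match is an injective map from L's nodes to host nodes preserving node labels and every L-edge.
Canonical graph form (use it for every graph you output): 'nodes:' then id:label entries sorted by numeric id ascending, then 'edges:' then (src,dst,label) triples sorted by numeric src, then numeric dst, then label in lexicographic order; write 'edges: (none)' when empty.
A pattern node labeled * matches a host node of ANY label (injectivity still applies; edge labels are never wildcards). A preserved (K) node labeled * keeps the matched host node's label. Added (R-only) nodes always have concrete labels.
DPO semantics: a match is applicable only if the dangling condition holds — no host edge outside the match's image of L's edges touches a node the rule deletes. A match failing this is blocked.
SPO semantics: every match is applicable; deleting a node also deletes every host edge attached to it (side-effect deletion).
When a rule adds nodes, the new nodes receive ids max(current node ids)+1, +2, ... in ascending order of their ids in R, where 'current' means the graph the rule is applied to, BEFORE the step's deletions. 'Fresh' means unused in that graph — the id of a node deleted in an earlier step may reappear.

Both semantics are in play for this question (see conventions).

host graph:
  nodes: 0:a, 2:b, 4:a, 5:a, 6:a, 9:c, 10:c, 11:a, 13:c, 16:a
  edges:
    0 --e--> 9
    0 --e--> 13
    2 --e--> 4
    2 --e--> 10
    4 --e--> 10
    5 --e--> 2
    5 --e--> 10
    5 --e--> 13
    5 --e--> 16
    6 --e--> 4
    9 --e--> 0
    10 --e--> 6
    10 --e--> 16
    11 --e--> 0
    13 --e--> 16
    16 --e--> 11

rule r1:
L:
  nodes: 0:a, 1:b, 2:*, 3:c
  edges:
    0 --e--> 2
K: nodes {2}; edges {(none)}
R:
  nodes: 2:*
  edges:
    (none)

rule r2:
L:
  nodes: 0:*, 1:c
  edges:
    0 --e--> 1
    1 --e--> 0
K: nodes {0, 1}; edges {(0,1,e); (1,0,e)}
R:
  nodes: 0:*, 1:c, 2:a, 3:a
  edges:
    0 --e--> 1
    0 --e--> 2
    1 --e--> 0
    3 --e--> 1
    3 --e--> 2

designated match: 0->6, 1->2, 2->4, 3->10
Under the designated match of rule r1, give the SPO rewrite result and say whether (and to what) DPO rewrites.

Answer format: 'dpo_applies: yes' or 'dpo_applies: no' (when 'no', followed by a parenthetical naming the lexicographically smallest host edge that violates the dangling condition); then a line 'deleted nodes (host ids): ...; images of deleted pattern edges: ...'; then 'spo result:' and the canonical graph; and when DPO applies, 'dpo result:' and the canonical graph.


dpo_applies: no
(the rule deletes node 2, which keeps host edge (2,4,e) outside the match image — the dangling condition fails, DPO blocks; SPO proceeds and side-deletes such edges)
deleted nodes (host ids): 2, 6, 10; images of deleted pattern edges: (6,4,e)
spo result:
nodes: 0:a, 4:a, 5:a, 9:c, 11:a, 13:c, 16:a
edges: (0,9,e); (0,13,e); (5,13,e); (5,16,e); (9,0,e); (11,0,e); (13,16,e); (16,11,e)


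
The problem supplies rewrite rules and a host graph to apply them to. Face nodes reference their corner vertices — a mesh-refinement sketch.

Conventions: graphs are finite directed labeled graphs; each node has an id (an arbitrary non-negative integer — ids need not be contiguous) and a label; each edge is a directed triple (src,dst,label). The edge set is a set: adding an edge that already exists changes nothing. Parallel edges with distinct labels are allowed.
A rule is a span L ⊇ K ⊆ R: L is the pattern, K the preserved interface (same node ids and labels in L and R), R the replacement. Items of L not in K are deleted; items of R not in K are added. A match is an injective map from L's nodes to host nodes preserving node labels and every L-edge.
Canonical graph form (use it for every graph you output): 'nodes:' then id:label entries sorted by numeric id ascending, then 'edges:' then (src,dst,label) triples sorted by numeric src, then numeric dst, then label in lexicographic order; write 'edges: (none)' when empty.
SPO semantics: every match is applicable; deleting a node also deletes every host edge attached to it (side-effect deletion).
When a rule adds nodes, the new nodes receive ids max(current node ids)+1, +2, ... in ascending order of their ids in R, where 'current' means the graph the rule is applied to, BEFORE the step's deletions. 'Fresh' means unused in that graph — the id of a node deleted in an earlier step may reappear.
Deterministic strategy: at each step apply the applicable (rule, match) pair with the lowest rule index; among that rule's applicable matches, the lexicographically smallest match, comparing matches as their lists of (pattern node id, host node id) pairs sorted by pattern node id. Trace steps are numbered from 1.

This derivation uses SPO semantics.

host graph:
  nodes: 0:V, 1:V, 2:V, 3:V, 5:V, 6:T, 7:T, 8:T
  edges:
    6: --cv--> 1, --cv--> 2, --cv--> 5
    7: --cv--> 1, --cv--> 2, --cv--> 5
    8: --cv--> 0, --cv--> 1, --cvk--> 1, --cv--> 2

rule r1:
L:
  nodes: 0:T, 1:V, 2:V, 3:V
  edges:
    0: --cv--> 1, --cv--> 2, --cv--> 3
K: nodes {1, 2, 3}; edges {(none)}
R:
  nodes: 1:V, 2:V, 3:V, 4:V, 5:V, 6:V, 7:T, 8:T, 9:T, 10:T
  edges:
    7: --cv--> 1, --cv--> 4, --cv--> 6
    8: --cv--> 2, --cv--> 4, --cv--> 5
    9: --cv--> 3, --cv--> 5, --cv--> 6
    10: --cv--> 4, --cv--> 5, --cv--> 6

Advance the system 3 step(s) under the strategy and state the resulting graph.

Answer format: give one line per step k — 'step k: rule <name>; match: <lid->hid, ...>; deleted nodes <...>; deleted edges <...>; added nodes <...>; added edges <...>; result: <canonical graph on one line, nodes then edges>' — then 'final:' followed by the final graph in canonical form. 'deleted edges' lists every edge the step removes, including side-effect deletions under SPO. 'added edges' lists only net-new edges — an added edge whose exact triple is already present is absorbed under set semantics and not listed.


step 1: rule r1; match: 0->6, 1->1, 2->2, 3->5; deleted nodes 6; deleted edges (6,1,cv); (6,2,cv); (6,5,cv); added nodes 9, 10, 11, 12, 13, 14, 15; added edges (12,1,cv); (12,9,cv); (12,11,cv); (13,2,cv); (13,9,cv); (13,10,cv); (14,5,cv); (14,10,cv); (14,11,cv); (15,9,cv); (15,10,cv); (15,11,cv); result: nodes: 0:V, 1:V, 2:V, 3:V, 5:V, 7:T, 8:T, 9:V, 10:V, 11:V, 12:T, 13:T, 14:T, 15:T edges: (7,1,cv); (7,2,cv); (7,5,cv); (8,0,cv); (8,1,cv); (8,1,cvk); (8,2,cv); (12,1,cv); (12,9,cv); (12,11,cv); (13,2,cv); (13,9,cv); (13,10,cv); (14,5,cv); (14,10,cv); (14,11,cv); (15,9,cv); (15,10,cv); (15,11,cv)
step 2: rule r1; match: 0->7, 1->1, 2->2, 3->5; deleted nodes 7; deleted edges (7,1,cv); (7,2,cv); (7,5,cv); added nodes 16, 17, 18, 19, 20, 21, 22; added edges (19,1,cv); (19,16,cv); (19,18,cv); (20,2,cv); (20,16,cv); (20,17,cv); (21,5,cv); (21,17,cv); (21,18,cv); (22,16,cv); (22,17,cv); (22,18,cv); result: nodes: 0:V, 1:V, 2:V, 3:V, 5:V, 8:T, 9:V, 10:V, 11:V, 12:T, 13:T, 14:T, 15:T, 16:V, 17:V, 18:V, 19:T, 20:T, 21:T, 22:T edges: (8,0,cv); (8,1,cv); (8,1,cvk); (8,2,cv); (12,1,cv); (12,9,cv); (12,11,cv); (13,2,cv); (13,9,cv); (13,10,cv); (14,5,cv); (14,10,cv); (14,11,cv); (15,9,cv); (15,10,cv); (15,11,cv); (19,1,cv); (19,16,cv); (19,18,cv); (20,2,cv); (20,16,cv); (20,17,cv); (21,5,cv); (21,17,cv); (21,18,cv); (22,16,cv); (22,17,cv); (22,18,cv)
step 3: rule r1; match: 0->8, 1->0, 2->1, 3->2; deleted nodes 8; deleted edges (8,0,cv); (8,1,cv); (8,1,cvk); (8,2,cv); added nodes 23, 24, 25, 26, 27, 28, 29; added edges (26,0,cv); (26,23,cv); (26,25,cv); (27,1,cv); (27,23,cv); (27,24,cv); (28,2,cv); (28,24,cv); (28,25,cv); (29,23,cv); (29,24,cv); (29,25,cv); result: nodes: 0:V, 1:V, 2:V, 3:V, 5:V, 9:V, 10:V, 11:V, 12:T, 13:T, 14:T, 15:T, 16:V, 17:V, 18:V, 19:T, 20:T, 21:T, 22:T, 23:V, 24:V, 25:V, 26:T, 27:T, 28:T, 29:T edges: (12,1,cv); (12,9,cv); (12,11,cv); (13,2,cv); (13,9,cv); (13,10,cv); (14,5,cv); (14,10,cv); (14,11,cv); (15,9,cv); (15,10,cv); (15,11,cv); (19,1,cv); (19,16,cv); (19,18,cv); (20,2,cv); (20,16,cv); (20,17,cv); (21,5,cv); (21,17,cv); (21,18,cv); (22,16,cv); (22,17,cv); (22,18,cv); (26,0,cv); (26,23,cv); (26,25,cv); (27,1,cv); (27,23,cv); (27,24,cv); (28,2,cv); (28,24,cv); (28,25,cv); (29,23,cv); (29,24,cv); (29,25,cv)
final:
nodes: 0:V, 1:V, 2:V, 3:V, 5:V, 9:V, 10:V, 11:V, 12:T, 13:T, 14:T, 15:T, 16:V, 17:V, 18:V, 19:T, 20:T, 21:T, 22:T, 23:V, 24:V, 25:V, 26:T, 27:T, 28:T, 29:T
edges: (12,1,cv); (12,9,cv); (12,11,cv); (13,2,cv); (13,9,cv); (13,10,cv); (14,5,cv); (14,10,cv); (14,11,cv); (15,9,cv); (15,10,cv); (15,11,cv); (19,1,cv); (19,16,cv); (19,18,cv); (20,2,cv); (20,16,cv); (20,17,cv); (21,5,cv); (21,17,cv); (21,18,cv); (22,16,cv); (22,17,cv); (22,18,cv); (26,0,cv); (26,23,cv); (26,25,cv); (27,1,cv); (27,23,cv); (27,24,cv); (28,2,cv); (28,24,cv); (28,25,cv); (29,23,cv); (29,24,cv); (29,25,cv)
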